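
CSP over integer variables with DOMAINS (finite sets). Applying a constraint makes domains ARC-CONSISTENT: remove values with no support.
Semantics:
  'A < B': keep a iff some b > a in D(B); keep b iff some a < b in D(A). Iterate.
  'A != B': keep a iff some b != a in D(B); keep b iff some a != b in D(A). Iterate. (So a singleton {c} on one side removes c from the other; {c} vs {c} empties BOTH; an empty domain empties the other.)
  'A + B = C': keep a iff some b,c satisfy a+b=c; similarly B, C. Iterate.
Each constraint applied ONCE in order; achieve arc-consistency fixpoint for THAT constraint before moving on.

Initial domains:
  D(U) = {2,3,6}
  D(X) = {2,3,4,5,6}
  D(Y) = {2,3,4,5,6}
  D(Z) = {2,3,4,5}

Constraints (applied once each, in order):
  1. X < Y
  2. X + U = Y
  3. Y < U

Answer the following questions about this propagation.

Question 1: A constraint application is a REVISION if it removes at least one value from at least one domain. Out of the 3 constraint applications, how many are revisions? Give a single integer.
Answer: 3

Derivation:
Constraint 1 (X < Y) on D(X)={2,3,4,5,6} D(Y)={2,3,4,5,6}: X {2,3,4,5,6}->{2,3,4,5}; Y {2,3,4,5,6}->{3,4,5,6} => REVISION
Constraint 2 (X + U = Y) on D(X)={2,3,4,5} D(U)={2,3,6} D(Y)={3,4,5,6}: X {2,3,4,5}->{2,3,4}; U {2,3,6}->{2,3}; Y {3,4,5,6}->{4,5,6} => REVISION
Constraint 3 (Y < U) on D(Y)={4,5,6} D(U)={2,3}: Y {4,5,6}->{}; U {2,3}->{} => REVISION
Total revisions = 3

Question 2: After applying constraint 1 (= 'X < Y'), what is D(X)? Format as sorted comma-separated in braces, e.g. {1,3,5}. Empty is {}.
Answer: {2,3,4,5}

Derivation:
Constraint 1 (X < Y) on D(X)={2,3,4,5,6} D(Y)={2,3,4,5,6}: X {2,3,4,5,6}->{2,3,4,5}; Y {2,3,4,5,6}->{3,4,5,6}
So after constraint 1: D(X) = {2,3,4,5}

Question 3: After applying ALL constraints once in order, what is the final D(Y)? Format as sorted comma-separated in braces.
Answer: {}

Derivation:
Constraint 1 (X < Y) on D(X)={2,3,4,5,6} D(Y)={2,3,4,5,6}: X {2,3,4,5,6}->{2,3,4,5}; Y {2,3,4,5,6}->{3,4,5,6}
Constraint 2 (X + U = Y) on D(X)={2,3,4,5} D(U)={2,3,6} D(Y)={3,4,5,6}: X {2,3,4,5}->{2,3,4}; U {2,3,6}->{2,3}; Y {3,4,5,6}->{4,5,6}
Constraint 3 (Y < U) on D(Y)={4,5,6} D(U)={2,3}: Y {4,5,6}->{}; U {2,3}->{}
So after all 3 constraints: D(Y) = {}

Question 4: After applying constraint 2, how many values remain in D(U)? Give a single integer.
Answer: 2

Derivation:
Constraint 1 (X < Y) on D(X)={2,3,4,5,6} D(Y)={2,3,4,5,6}: X {2,3,4,5,6}->{2,3,4,5}; Y {2,3,4,5,6}->{3,4,5,6}
Constraint 2 (X + U = Y) on D(X)={2,3,4,5} D(U)={2,3,6} D(Y)={3,4,5,6}: X {2,3,4,5}->{2,3,4}; U {2,3,6}->{2,3}; Y {3,4,5,6}->{4,5,6}
So after constraint 2: D(U)={2,3}, size = 2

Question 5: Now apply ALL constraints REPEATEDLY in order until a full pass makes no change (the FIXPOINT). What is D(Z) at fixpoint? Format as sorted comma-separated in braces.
pass 0 (initial): D(Z)={2,3,4,5}
pass 1: U {2,3,6}->{}; X {2,3,4,5,6}->{2,3,4}; Y {2,3,4,5,6}->{}
pass 2: X {2,3,4}->{}
pass 3: no change
Fixpoint after 3 passes: D(Z) = {2,3,4,5}

Answer: {2,3,4,5}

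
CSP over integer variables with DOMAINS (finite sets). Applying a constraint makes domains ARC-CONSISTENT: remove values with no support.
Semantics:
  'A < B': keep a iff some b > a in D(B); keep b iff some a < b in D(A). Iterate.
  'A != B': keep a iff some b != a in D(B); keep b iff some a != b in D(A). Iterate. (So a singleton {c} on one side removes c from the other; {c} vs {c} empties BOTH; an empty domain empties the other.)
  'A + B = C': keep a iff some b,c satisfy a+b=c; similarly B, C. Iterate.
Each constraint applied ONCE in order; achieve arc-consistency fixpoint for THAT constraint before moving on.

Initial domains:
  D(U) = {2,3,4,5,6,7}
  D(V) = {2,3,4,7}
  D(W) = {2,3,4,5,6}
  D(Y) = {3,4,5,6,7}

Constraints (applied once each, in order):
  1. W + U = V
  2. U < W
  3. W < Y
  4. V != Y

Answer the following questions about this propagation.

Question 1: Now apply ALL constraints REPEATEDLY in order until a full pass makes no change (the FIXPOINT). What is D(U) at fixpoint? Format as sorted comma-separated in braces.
Answer: {2,3,4}

Derivation:
pass 0 (initial): D(U)={2,3,4,5,6,7}
pass 1: U {2,3,4,5,6,7}->{2,3,4}; V {2,3,4,7}->{4,7}; W {2,3,4,5,6}->{3,4,5}; Y {3,4,5,6,7}->{4,5,6,7}
pass 2: V {4,7}->{7}; Y {4,5,6,7}->{4,5,6}
pass 3: no change
Fixpoint after 3 passes: D(U) = {2,3,4}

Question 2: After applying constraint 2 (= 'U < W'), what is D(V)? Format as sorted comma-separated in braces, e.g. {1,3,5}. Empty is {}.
Constraint 1 (W + U = V) on D(W)={2,3,4,5,6} D(U)={2,3,4,5,6,7} D(V)={2,3,4,7}: W {2,3,4,5,6}->{2,3,4,5}; U {2,3,4,5,6,7}->{2,3,4,5}; V {2,3,4,7}->{4,7}
Constraint 2 (U < W) on D(U)={2,3,4,5} D(W)={2,3,4,5}: U {2,3,4,5}->{2,3,4}; W {2,3,4,5}->{3,4,5}
So after constraint 2: D(V) = {4,7}

Answer: {4,7}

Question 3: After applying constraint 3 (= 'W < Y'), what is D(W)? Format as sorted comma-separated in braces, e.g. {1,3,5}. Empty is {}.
Constraint 1 (W + U = V) on D(W)={2,3,4,5,6} D(U)={2,3,4,5,6,7} D(V)={2,3,4,7}: W {2,3,4,5,6}->{2,3,4,5}; U {2,3,4,5,6,7}->{2,3,4,5}; V {2,3,4,7}->{4,7}
Constraint 2 (U < W) on D(U)={2,3,4,5} D(W)={2,3,4,5}: U {2,3,4,5}->{2,3,4}; W {2,3,4,5}->{3,4,5}
Constraint 3 (W < Y) on D(W)={3,4,5} D(Y)={3,4,5,6,7}: Y {3,4,5,6,7}->{4,5,6,7}
So after constraint 3: D(W) = {3,4,5}

Answer: {3,4,5}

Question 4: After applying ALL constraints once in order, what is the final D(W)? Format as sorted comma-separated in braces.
Constraint 1 (W + U = V) on D(W)={2,3,4,5,6} D(U)={2,3,4,5,6,7} D(V)={2,3,4,7}: W {2,3,4,5,6}->{2,3,4,5}; U {2,3,4,5,6,7}->{2,3,4,5}; V {2,3,4,7}->{4,7}
Constraint 2 (U < W) on D(U)={2,3,4,5} D(W)={2,3,4,5}: U {2,3,4,5}->{2,3,4}; W {2,3,4,5}->{3,4,5}
Constraint 3 (W < Y) on D(W)={3,4,5} D(Y)={3,4,5,6,7}: Y {3,4,5,6,7}->{4,5,6,7}
Constraint 4 (V != Y) on D(V)={4,7} D(Y)={4,5,6,7}: no change
So after all 4 constraints: D(W) = {3,4,5}

Answer: {3,4,5}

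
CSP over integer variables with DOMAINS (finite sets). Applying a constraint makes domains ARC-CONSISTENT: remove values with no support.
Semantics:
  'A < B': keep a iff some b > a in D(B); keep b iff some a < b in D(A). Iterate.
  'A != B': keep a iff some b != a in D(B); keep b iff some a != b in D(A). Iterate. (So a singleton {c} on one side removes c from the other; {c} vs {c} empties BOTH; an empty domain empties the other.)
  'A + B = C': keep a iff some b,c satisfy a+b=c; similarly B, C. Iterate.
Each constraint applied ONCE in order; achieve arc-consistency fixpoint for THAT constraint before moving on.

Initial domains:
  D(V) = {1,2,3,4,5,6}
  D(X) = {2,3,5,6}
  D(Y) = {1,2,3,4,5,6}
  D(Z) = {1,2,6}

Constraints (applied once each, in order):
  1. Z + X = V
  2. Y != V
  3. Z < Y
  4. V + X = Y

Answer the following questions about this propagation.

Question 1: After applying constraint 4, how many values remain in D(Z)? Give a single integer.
Answer: 2

Derivation:
Constraint 1 (Z + X = V) on D(Z)={1,2,6} D(X)={2,3,5,6} D(V)={1,2,3,4,5,6}: Z {1,2,6}->{1,2}; X {2,3,5,6}->{2,3,5}; V {1,2,3,4,5,6}->{3,4,5,6}
Constraint 2 (Y != V) on D(Y)={1,2,3,4,5,6} D(V)={3,4,5,6}: no change
Constraint 3 (Z < Y) on D(Z)={1,2} D(Y)={1,2,3,4,5,6}: Y {1,2,3,4,5,6}->{2,3,4,5,6}
Constraint 4 (V + X = Y) on D(V)={3,4,5,6} D(X)={2,3,5} D(Y)={2,3,4,5,6}: V {3,4,5,6}->{3,4}; X {2,3,5}->{2,3}; Y {2,3,4,5,6}->{5,6}
So after constraint 4: D(Z)={1,2}, size = 2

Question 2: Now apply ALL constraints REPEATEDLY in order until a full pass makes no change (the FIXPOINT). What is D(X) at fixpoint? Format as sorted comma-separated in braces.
pass 0 (initial): D(X)={2,3,5,6}
pass 1: V {1,2,3,4,5,6}->{3,4}; X {2,3,5,6}->{2,3}; Y {1,2,3,4,5,6}->{5,6}; Z {1,2,6}->{1,2}
pass 2: no change
Fixpoint after 2 passes: D(X) = {2,3}

Answer: {2,3}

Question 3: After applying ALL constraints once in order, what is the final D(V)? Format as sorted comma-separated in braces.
Constraint 1 (Z + X = V) on D(Z)={1,2,6} D(X)={2,3,5,6} D(V)={1,2,3,4,5,6}: Z {1,2,6}->{1,2}; X {2,3,5,6}->{2,3,5}; V {1,2,3,4,5,6}->{3,4,5,6}
Constraint 2 (Y != V) on D(Y)={1,2,3,4,5,6} D(V)={3,4,5,6}: no change
Constraint 3 (Z < Y) on D(Z)={1,2} D(Y)={1,2,3,4,5,6}: Y {1,2,3,4,5,6}->{2,3,4,5,6}
Constraint 4 (V + X = Y) on D(V)={3,4,5,6} D(X)={2,3,5} D(Y)={2,3,4,5,6}: V {3,4,5,6}->{3,4}; X {2,3,5}->{2,3}; Y {2,3,4,5,6}->{5,6}
So after all 4 constraints: D(V) = {3,4}

Answer: {3,4}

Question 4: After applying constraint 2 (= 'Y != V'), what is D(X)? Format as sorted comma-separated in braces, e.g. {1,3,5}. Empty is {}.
Constraint 1 (Z + X = V) on D(Z)={1,2,6} D(X)={2,3,5,6} D(V)={1,2,3,4,5,6}: Z {1,2,6}->{1,2}; X {2,3,5,6}->{2,3,5}; V {1,2,3,4,5,6}->{3,4,5,6}
Constraint 2 (Y != V) on D(Y)={1,2,3,4,5,6} D(V)={3,4,5,6}: no change
So after constraint 2: D(X) = {2,3,5}

Answer: {2,3,5}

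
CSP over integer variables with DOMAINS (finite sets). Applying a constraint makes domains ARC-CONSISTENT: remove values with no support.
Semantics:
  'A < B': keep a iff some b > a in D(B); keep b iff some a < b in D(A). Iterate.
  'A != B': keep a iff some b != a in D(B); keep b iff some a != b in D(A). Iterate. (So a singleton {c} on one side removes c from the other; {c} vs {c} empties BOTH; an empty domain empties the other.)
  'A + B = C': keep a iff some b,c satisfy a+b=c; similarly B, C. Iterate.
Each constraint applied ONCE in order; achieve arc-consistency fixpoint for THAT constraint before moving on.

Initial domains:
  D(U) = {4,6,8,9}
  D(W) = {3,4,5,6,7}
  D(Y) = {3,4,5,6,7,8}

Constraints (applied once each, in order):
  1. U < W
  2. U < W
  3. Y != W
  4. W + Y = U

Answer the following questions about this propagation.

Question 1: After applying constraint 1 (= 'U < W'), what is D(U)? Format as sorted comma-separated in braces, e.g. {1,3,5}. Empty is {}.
Answer: {4,6}

Derivation:
Constraint 1 (U < W) on D(U)={4,6,8,9} D(W)={3,4,5,6,7}: U {4,6,8,9}->{4,6}; W {3,4,5,6,7}->{5,6,7}
So after constraint 1: D(U) = {4,6}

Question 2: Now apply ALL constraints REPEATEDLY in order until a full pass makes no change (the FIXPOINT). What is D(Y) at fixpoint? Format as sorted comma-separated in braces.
Answer: {}

Derivation:
pass 0 (initial): D(Y)={3,4,5,6,7,8}
pass 1: U {4,6,8,9}->{}; W {3,4,5,6,7}->{}; Y {3,4,5,6,7,8}->{}
pass 2: no change
Fixpoint after 2 passes: D(Y) = {}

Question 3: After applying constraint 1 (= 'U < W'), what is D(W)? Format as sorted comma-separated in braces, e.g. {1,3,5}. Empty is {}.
Answer: {5,6,7}

Derivation:
Constraint 1 (U < W) on D(U)={4,6,8,9} D(W)={3,4,5,6,7}: U {4,6,8,9}->{4,6}; W {3,4,5,6,7}->{5,6,7}
So after constraint 1: D(W) = {5,6,7}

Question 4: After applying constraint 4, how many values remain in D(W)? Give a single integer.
Constraint 1 (U < W) on D(U)={4,6,8,9} D(W)={3,4,5,6,7}: U {4,6,8,9}->{4,6}; W {3,4,5,6,7}->{5,6,7}
Constraint 2 (U < W) on D(U)={4,6} D(W)={5,6,7}: no change
Constraint 3 (Y != W) on D(Y)={3,4,5,6,7,8} D(W)={5,6,7}: no change
Constraint 4 (W + Y = U) on D(W)={5,6,7} D(Y)={3,4,5,6,7,8} D(U)={4,6}: W {5,6,7}->{}; Y {3,4,5,6,7,8}->{}; U {4,6}->{}
So after constraint 4: D(W)={}, size = 0

Answer: 0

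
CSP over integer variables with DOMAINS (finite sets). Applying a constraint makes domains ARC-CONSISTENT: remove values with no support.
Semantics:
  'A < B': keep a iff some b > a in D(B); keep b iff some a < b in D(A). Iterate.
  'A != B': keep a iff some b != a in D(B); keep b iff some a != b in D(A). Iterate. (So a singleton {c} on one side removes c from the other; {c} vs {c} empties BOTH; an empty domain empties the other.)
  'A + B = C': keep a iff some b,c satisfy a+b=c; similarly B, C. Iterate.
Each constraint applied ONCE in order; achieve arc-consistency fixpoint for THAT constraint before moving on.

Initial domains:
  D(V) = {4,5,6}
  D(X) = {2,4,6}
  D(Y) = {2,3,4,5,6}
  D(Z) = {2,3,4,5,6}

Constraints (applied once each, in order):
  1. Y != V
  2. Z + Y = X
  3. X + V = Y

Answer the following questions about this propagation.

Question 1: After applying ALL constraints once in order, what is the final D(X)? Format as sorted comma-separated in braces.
Answer: {}

Derivation:
Constraint 1 (Y != V) on D(Y)={2,3,4,5,6} D(V)={4,5,6}: no change
Constraint 2 (Z + Y = X) on D(Z)={2,3,4,5,6} D(Y)={2,3,4,5,6} D(X)={2,4,6}: Z {2,3,4,5,6}->{2,3,4}; Y {2,3,4,5,6}->{2,3,4}; X {2,4,6}->{4,6}
Constraint 3 (X + V = Y) on D(X)={4,6} D(V)={4,5,6} D(Y)={2,3,4}: X {4,6}->{}; V {4,5,6}->{}; Y {2,3,4}->{}
So after all 3 constraints: D(X) = {}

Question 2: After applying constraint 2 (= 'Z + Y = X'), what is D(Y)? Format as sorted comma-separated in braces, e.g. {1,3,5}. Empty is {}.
Answer: {2,3,4}

Derivation:
Constraint 1 (Y != V) on D(Y)={2,3,4,5,6} D(V)={4,5,6}: no change
Constraint 2 (Z + Y = X) on D(Z)={2,3,4,5,6} D(Y)={2,3,4,5,6} D(X)={2,4,6}: Z {2,3,4,5,6}->{2,3,4}; Y {2,3,4,5,6}->{2,3,4}; X {2,4,6}->{4,6}
So after constraint 2: D(Y) = {2,3,4}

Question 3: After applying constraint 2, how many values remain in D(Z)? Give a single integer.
Answer: 3

Derivation:
Constraint 1 (Y != V) on D(Y)={2,3,4,5,6} D(V)={4,5,6}: no change
Constraint 2 (Z + Y = X) on D(Z)={2,3,4,5,6} D(Y)={2,3,4,5,6} D(X)={2,4,6}: Z {2,3,4,5,6}->{2,3,4}; Y {2,3,4,5,6}->{2,3,4}; X {2,4,6}->{4,6}
So after constraint 2: D(Z)={2,3,4}, size = 3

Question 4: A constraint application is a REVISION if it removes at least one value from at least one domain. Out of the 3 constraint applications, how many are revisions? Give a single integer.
Constraint 1 (Y != V) on D(Y)={2,3,4,5,6} D(V)={4,5,6}: no change => not a revision
Constraint 2 (Z + Y = X) on D(Z)={2,3,4,5,6} D(Y)={2,3,4,5,6} D(X)={2,4,6}: Z {2,3,4,5,6}->{2,3,4}; Y {2,3,4,5,6}->{2,3,4}; X {2,4,6}->{4,6} => REVISION
Constraint 3 (X + V = Y) on D(X)={4,6} D(V)={4,5,6} D(Y)={2,3,4}: X {4,6}->{}; V {4,5,6}->{}; Y {2,3,4}->{} => REVISION
Total revisions = 2

Answer: 2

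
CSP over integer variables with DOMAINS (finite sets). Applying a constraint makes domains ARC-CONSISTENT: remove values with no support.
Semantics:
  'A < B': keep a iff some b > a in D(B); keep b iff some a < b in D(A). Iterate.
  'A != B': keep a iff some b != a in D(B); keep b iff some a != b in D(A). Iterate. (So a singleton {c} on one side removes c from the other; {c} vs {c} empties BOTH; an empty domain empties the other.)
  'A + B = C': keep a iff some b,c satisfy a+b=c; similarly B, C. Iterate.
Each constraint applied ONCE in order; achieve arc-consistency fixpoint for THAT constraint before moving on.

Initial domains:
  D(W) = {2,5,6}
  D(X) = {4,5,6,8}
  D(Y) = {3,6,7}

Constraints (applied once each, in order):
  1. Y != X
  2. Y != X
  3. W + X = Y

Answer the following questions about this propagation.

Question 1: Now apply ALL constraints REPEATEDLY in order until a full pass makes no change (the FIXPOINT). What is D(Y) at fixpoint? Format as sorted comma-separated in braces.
pass 0 (initial): D(Y)={3,6,7}
pass 1: W {2,5,6}->{2}; X {4,5,6,8}->{4,5}; Y {3,6,7}->{6,7}
pass 2: no change
Fixpoint after 2 passes: D(Y) = {6,7}

Answer: {6,7}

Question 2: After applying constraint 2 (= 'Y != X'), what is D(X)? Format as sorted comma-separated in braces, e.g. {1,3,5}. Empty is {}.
Constraint 1 (Y != X) on D(Y)={3,6,7} D(X)={4,5,6,8}: no change
Constraint 2 (Y != X) on D(Y)={3,6,7} D(X)={4,5,6,8}: no change
So after constraint 2: D(X) = {4,5,6,8}

Answer: {4,5,6,8}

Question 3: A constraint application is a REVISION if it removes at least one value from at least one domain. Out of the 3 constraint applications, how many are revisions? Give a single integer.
Constraint 1 (Y != X) on D(Y)={3,6,7} D(X)={4,5,6,8}: no change => not a revision
Constraint 2 (Y != X) on D(Y)={3,6,7} D(X)={4,5,6,8}: no change => not a revision
Constraint 3 (W + X = Y) on D(W)={2,5,6} D(X)={4,5,6,8} D(Y)={3,6,7}: W {2,5,6}->{2}; X {4,5,6,8}->{4,5}; Y {3,6,7}->{6,7} => REVISION
Total revisions = 1

Answer: 1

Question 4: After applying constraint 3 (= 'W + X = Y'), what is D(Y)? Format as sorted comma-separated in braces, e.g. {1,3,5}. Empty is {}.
Constraint 1 (Y != X) on D(Y)={3,6,7} D(X)={4,5,6,8}: no change
Constraint 2 (Y != X) on D(Y)={3,6,7} D(X)={4,5,6,8}: no change
Constraint 3 (W + X = Y) on D(W)={2,5,6} D(X)={4,5,6,8} D(Y)={3,6,7}: W {2,5,6}->{2}; X {4,5,6,8}->{4,5}; Y {3,6,7}->{6,7}
So after constraint 3: D(Y) = {6,7}

Answer: {6,7}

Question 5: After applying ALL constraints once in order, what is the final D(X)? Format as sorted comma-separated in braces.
Constraint 1 (Y != X) on D(Y)={3,6,7} D(X)={4,5,6,8}: no change
Constraint 2 (Y != X) on D(Y)={3,6,7} D(X)={4,5,6,8}: no change
Constraint 3 (W + X = Y) on D(W)={2,5,6} D(X)={4,5,6,8} D(Y)={3,6,7}: W {2,5,6}->{2}; X {4,5,6,8}->{4,5}; Y {3,6,7}->{6,7}
So after all 3 constraints: D(X) = {4,5}

Answer: {4,5}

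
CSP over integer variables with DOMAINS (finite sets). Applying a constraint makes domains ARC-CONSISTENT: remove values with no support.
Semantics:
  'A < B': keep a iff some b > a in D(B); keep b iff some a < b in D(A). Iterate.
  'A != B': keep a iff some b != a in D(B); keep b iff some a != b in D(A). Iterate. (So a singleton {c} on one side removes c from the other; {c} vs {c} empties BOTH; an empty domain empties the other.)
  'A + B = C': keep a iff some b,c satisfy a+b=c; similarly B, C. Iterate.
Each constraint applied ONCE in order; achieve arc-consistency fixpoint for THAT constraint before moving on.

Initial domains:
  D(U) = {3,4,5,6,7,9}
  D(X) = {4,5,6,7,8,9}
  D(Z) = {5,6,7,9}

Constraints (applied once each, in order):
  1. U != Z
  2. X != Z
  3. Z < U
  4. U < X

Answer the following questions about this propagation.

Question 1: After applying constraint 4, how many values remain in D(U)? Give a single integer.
Constraint 1 (U != Z) on D(U)={3,4,5,6,7,9} D(Z)={5,6,7,9}: no change
Constraint 2 (X != Z) on D(X)={4,5,6,7,8,9} D(Z)={5,6,7,9}: no change
Constraint 3 (Z < U) on D(Z)={5,6,7,9} D(U)={3,4,5,6,7,9}: Z {5,6,7,9}->{5,6,7}; U {3,4,5,6,7,9}->{6,7,9}
Constraint 4 (U < X) on D(U)={6,7,9} D(X)={4,5,6,7,8,9}: U {6,7,9}->{6,7}; X {4,5,6,7,8,9}->{7,8,9}
So after constraint 4: D(U)={6,7}, size = 2

Answer: 2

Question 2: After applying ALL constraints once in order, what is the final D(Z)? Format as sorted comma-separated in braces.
Answer: {5,6,7}

Derivation:
Constraint 1 (U != Z) on D(U)={3,4,5,6,7,9} D(Z)={5,6,7,9}: no change
Constraint 2 (X != Z) on D(X)={4,5,6,7,8,9} D(Z)={5,6,7,9}: no change
Constraint 3 (Z < U) on D(Z)={5,6,7,9} D(U)={3,4,5,6,7,9}: Z {5,6,7,9}->{5,6,7}; U {3,4,5,6,7,9}->{6,7,9}
Constraint 4 (U < X) on D(U)={6,7,9} D(X)={4,5,6,7,8,9}: U {6,7,9}->{6,7}; X {4,5,6,7,8,9}->{7,8,9}
So after all 4 constraints: D(Z) = {5,6,7}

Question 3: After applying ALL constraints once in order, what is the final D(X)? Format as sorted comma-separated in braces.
Constraint 1 (U != Z) on D(U)={3,4,5,6,7,9} D(Z)={5,6,7,9}: no change
Constraint 2 (X != Z) on D(X)={4,5,6,7,8,9} D(Z)={5,6,7,9}: no change
Constraint 3 (Z < U) on D(Z)={5,6,7,9} D(U)={3,4,5,6,7,9}: Z {5,6,7,9}->{5,6,7}; U {3,4,5,6,7,9}->{6,7,9}
Constraint 4 (U < X) on D(U)={6,7,9} D(X)={4,5,6,7,8,9}: U {6,7,9}->{6,7}; X {4,5,6,7,8,9}->{7,8,9}
So after all 4 constraints: D(X) = {7,8,9}

Answer: {7,8,9}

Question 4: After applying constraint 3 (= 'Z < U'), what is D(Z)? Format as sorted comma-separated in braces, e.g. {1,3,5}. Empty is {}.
Constraint 1 (U != Z) on D(U)={3,4,5,6,7,9} D(Z)={5,6,7,9}: no change
Constraint 2 (X != Z) on D(X)={4,5,6,7,8,9} D(Z)={5,6,7,9}: no change
Constraint 3 (Z < U) on D(Z)={5,6,7,9} D(U)={3,4,5,6,7,9}: Z {5,6,7,9}->{5,6,7}; U {3,4,5,6,7,9}->{6,7,9}
So after constraint 3: D(Z) = {5,6,7}

Answer: {5,6,7}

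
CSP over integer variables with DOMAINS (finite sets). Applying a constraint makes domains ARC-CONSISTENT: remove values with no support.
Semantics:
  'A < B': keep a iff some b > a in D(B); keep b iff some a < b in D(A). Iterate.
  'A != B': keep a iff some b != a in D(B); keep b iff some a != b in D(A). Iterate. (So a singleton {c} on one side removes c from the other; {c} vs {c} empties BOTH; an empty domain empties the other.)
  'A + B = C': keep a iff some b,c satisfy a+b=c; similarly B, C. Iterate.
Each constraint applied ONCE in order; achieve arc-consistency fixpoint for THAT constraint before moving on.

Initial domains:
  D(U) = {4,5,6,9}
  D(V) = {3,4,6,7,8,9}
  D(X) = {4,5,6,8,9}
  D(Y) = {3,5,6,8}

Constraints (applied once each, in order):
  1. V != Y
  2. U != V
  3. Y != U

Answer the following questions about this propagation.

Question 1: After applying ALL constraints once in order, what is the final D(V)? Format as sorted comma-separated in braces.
Answer: {3,4,6,7,8,9}

Derivation:
Constraint 1 (V != Y) on D(V)={3,4,6,7,8,9} D(Y)={3,5,6,8}: no change
Constraint 2 (U != V) on D(U)={4,5,6,9} D(V)={3,4,6,7,8,9}: no change
Constraint 3 (Y != U) on D(Y)={3,5,6,8} D(U)={4,5,6,9}: no change
So after all 3 constraints: D(V) = {3,4,6,7,8,9}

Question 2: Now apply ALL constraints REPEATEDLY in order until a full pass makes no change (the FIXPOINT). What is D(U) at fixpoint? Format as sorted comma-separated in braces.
pass 0 (initial): D(U)={4,5,6,9}
pass 1: no change
Fixpoint after 1 passes: D(U) = {4,5,6,9}

Answer: {4,5,6,9}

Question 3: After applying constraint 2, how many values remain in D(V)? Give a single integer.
Answer: 6

Derivation:
Constraint 1 (V != Y) on D(V)={3,4,6,7,8,9} D(Y)={3,5,6,8}: no change
Constraint 2 (U != V) on D(U)={4,5,6,9} D(V)={3,4,6,7,8,9}: no change
So after constraint 2: D(V)={3,4,6,7,8,9}, size = 6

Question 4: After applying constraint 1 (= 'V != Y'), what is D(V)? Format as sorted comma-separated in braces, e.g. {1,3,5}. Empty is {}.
Answer: {3,4,6,7,8,9}

Derivation:
Constraint 1 (V != Y) on D(V)={3,4,6,7,8,9} D(Y)={3,5,6,8}: no change
So after constraint 1: D(V) = {3,4,6,7,8,9}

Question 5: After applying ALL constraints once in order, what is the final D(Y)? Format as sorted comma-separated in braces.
Answer: {3,5,6,8}

Derivation:
Constraint 1 (V != Y) on D(V)={3,4,6,7,8,9} D(Y)={3,5,6,8}: no change
Constraint 2 (U != V) on D(U)={4,5,6,9} D(V)={3,4,6,7,8,9}: no change
Constraint 3 (Y != U) on D(Y)={3,5,6,8} D(U)={4,5,6,9}: no change
So after all 3 constraints: D(Y) = {3,5,6,8}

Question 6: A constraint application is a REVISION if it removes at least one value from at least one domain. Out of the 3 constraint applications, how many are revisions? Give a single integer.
Constraint 1 (V != Y) on D(V)={3,4,6,7,8,9} D(Y)={3,5,6,8}: no change => not a revision
Constraint 2 (U != V) on D(U)={4,5,6,9} D(V)={3,4,6,7,8,9}: no change => not a revision
Constraint 3 (Y != U) on D(Y)={3,5,6,8} D(U)={4,5,6,9}: no change => not a revision
Total revisions = 0

Answer: 0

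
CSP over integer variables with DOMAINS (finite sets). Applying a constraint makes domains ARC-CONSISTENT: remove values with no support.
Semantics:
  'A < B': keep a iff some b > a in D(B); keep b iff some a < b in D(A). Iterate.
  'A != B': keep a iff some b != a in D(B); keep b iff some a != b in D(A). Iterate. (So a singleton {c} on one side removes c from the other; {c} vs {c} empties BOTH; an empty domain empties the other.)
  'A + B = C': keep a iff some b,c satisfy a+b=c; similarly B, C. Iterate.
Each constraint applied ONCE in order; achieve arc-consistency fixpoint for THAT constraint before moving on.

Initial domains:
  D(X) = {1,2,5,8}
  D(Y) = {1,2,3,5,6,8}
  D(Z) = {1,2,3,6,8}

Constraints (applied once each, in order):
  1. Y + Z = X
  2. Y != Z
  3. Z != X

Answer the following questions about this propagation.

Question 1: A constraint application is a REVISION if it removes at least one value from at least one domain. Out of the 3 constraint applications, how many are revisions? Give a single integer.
Constraint 1 (Y + Z = X) on D(Y)={1,2,3,5,6,8} D(Z)={1,2,3,6,8} D(X)={1,2,5,8}: Y {1,2,3,5,6,8}->{1,2,3,5,6}; Z {1,2,3,6,8}->{1,2,3,6}; X {1,2,5,8}->{2,5,8} => REVISION
Constraint 2 (Y != Z) on D(Y)={1,2,3,5,6} D(Z)={1,2,3,6}: no change => not a revision
Constraint 3 (Z != X) on D(Z)={1,2,3,6} D(X)={2,5,8}: no change => not a revision
Total revisions = 1

Answer: 1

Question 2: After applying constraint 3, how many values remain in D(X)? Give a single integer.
Answer: 3

Derivation:
Constraint 1 (Y + Z = X) on D(Y)={1,2,3,5,6,8} D(Z)={1,2,3,6,8} D(X)={1,2,5,8}: Y {1,2,3,5,6,8}->{1,2,3,5,6}; Z {1,2,3,6,8}->{1,2,3,6}; X {1,2,5,8}->{2,5,8}
Constraint 2 (Y != Z) on D(Y)={1,2,3,5,6} D(Z)={1,2,3,6}: no change
Constraint 3 (Z != X) on D(Z)={1,2,3,6} D(X)={2,5,8}: no change
So after constraint 3: D(X)={2,5,8}, size = 3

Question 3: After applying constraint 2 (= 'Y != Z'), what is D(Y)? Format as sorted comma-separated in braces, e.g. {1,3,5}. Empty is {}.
Constraint 1 (Y + Z = X) on D(Y)={1,2,3,5,6,8} D(Z)={1,2,3,6,8} D(X)={1,2,5,8}: Y {1,2,3,5,6,8}->{1,2,3,5,6}; Z {1,2,3,6,8}->{1,2,3,6}; X {1,2,5,8}->{2,5,8}
Constraint 2 (Y != Z) on D(Y)={1,2,3,5,6} D(Z)={1,2,3,6}: no change
So after constraint 2: D(Y) = {1,2,3,5,6}

Answer: {1,2,3,5,6}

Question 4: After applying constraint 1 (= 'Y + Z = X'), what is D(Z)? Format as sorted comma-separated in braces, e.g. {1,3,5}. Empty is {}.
Constraint 1 (Y + Z = X) on D(Y)={1,2,3,5,6,8} D(Z)={1,2,3,6,8} D(X)={1,2,5,8}: Y {1,2,3,5,6,8}->{1,2,3,5,6}; Z {1,2,3,6,8}->{1,2,3,6}; X {1,2,5,8}->{2,5,8}
So after constraint 1: D(Z) = {1,2,3,6}

Answer: {1,2,3,6}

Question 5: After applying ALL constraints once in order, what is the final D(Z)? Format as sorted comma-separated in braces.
Answer: {1,2,3,6}

Derivation:
Constraint 1 (Y + Z = X) on D(Y)={1,2,3,5,6,8} D(Z)={1,2,3,6,8} D(X)={1,2,5,8}: Y {1,2,3,5,6,8}->{1,2,3,5,6}; Z {1,2,3,6,8}->{1,2,3,6}; X {1,2,5,8}->{2,5,8}
Constraint 2 (Y != Z) on D(Y)={1,2,3,5,6} D(Z)={1,2,3,6}: no change
Constraint 3 (Z != X) on D(Z)={1,2,3,6} D(X)={2,5,8}: no change
So after all 3 constraints: D(Z) = {1,2,3,6}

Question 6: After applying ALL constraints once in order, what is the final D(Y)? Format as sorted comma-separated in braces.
Constraint 1 (Y + Z = X) on D(Y)={1,2,3,5,6,8} D(Z)={1,2,3,6,8} D(X)={1,2,5,8}: Y {1,2,3,5,6,8}->{1,2,3,5,6}; Z {1,2,3,6,8}->{1,2,3,6}; X {1,2,5,8}->{2,5,8}
Constraint 2 (Y != Z) on D(Y)={1,2,3,5,6} D(Z)={1,2,3,6}: no change
Constraint 3 (Z != X) on D(Z)={1,2,3,6} D(X)={2,5,8}: no change
So after all 3 constraints: D(Y) = {1,2,3,5,6}

Answer: {1,2,3,5,6}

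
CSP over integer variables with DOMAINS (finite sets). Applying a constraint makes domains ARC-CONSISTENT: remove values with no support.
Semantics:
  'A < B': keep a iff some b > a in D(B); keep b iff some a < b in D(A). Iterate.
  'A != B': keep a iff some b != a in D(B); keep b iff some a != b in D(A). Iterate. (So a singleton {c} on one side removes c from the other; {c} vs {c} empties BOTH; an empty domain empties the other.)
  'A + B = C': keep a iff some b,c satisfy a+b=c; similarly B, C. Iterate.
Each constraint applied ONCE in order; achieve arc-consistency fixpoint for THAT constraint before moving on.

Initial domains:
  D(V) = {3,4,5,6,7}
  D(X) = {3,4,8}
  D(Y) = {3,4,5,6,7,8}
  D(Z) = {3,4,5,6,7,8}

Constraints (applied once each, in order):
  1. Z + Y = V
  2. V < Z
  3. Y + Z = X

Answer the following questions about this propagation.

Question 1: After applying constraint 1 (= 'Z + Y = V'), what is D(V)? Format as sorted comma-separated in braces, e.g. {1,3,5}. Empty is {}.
Answer: {6,7}

Derivation:
Constraint 1 (Z + Y = V) on D(Z)={3,4,5,6,7,8} D(Y)={3,4,5,6,7,8} D(V)={3,4,5,6,7}: Z {3,4,5,6,7,8}->{3,4}; Y {3,4,5,6,7,8}->{3,4}; V {3,4,5,6,7}->{6,7}
So after constraint 1: D(V) = {6,7}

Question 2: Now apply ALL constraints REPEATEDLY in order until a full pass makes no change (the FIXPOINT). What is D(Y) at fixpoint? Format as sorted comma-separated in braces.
Answer: {}

Derivation:
pass 0 (initial): D(Y)={3,4,5,6,7,8}
pass 1: V {3,4,5,6,7}->{}; X {3,4,8}->{}; Y {3,4,5,6,7,8}->{}; Z {3,4,5,6,7,8}->{}
pass 2: no change
Fixpoint after 2 passes: D(Y) = {}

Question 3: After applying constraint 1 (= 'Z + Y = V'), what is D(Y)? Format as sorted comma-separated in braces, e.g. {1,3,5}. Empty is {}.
Constraint 1 (Z + Y = V) on D(Z)={3,4,5,6,7,8} D(Y)={3,4,5,6,7,8} D(V)={3,4,5,6,7}: Z {3,4,5,6,7,8}->{3,4}; Y {3,4,5,6,7,8}->{3,4}; V {3,4,5,6,7}->{6,7}
So after constraint 1: D(Y) = {3,4}

Answer: {3,4}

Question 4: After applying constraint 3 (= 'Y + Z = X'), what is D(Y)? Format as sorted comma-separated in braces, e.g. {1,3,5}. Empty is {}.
Answer: {}

Derivation:
Constraint 1 (Z + Y = V) on D(Z)={3,4,5,6,7,8} D(Y)={3,4,5,6,7,8} D(V)={3,4,5,6,7}: Z {3,4,5,6,7,8}->{3,4}; Y {3,4,5,6,7,8}->{3,4}; V {3,4,5,6,7}->{6,7}
Constraint 2 (V < Z) on D(V)={6,7} D(Z)={3,4}: V {6,7}->{}; Z {3,4}->{}
Constraint 3 (Y + Z = X) on D(Y)={3,4} D(Z)={} D(X)={3,4,8}: Y {3,4}->{}; X {3,4,8}->{}
So after constraint 3: D(Y) = {}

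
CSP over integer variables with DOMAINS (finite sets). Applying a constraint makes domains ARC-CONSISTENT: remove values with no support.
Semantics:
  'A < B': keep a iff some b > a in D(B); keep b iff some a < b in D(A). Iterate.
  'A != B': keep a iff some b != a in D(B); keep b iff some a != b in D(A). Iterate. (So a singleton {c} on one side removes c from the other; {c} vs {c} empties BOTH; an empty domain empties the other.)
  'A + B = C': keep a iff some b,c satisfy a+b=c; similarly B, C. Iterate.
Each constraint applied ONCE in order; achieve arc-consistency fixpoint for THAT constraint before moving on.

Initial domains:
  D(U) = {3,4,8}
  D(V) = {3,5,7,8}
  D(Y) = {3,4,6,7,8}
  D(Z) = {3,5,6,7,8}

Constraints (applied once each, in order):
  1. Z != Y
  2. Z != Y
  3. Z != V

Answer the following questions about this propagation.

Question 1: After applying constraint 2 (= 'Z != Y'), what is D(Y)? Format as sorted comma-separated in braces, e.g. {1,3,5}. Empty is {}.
Constraint 1 (Z != Y) on D(Z)={3,5,6,7,8} D(Y)={3,4,6,7,8}: no change
Constraint 2 (Z != Y) on D(Z)={3,5,6,7,8} D(Y)={3,4,6,7,8}: no change
So after constraint 2: D(Y) = {3,4,6,7,8}

Answer: {3,4,6,7,8}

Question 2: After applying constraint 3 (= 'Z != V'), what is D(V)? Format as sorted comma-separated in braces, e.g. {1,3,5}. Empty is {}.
Answer: {3,5,7,8}

Derivation:
Constraint 1 (Z != Y) on D(Z)={3,5,6,7,8} D(Y)={3,4,6,7,8}: no change
Constraint 2 (Z != Y) on D(Z)={3,5,6,7,8} D(Y)={3,4,6,7,8}: no change
Constraint 3 (Z != V) on D(Z)={3,5,6,7,8} D(V)={3,5,7,8}: no change
So after constraint 3: D(V) = {3,5,7,8}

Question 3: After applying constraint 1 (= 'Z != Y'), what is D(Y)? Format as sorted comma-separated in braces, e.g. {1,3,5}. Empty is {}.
Constraint 1 (Z != Y) on D(Z)={3,5,6,7,8} D(Y)={3,4,6,7,8}: no change
So after constraint 1: D(Y) = {3,4,6,7,8}

Answer: {3,4,6,7,8}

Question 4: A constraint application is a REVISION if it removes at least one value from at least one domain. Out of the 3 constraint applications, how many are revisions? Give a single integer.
Constraint 1 (Z != Y) on D(Z)={3,5,6,7,8} D(Y)={3,4,6,7,8}: no change => not a revision
Constraint 2 (Z != Y) on D(Z)={3,5,6,7,8} D(Y)={3,4,6,7,8}: no change => not a revision
Constraint 3 (Z != V) on D(Z)={3,5,6,7,8} D(V)={3,5,7,8}: no change => not a revision
Total revisions = 0

Answer: 0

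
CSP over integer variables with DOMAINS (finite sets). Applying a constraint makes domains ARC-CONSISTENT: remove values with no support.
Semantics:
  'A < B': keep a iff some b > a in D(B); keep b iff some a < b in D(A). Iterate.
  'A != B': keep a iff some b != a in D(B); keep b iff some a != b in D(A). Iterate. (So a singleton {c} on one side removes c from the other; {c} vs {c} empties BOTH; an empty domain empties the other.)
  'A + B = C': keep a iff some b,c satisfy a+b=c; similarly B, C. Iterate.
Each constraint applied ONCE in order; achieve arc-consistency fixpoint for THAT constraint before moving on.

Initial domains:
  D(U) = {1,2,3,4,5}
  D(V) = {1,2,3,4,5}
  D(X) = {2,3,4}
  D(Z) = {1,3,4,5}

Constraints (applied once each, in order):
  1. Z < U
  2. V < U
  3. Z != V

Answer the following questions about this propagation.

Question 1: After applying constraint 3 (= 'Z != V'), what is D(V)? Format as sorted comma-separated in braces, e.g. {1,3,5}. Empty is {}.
Constraint 1 (Z < U) on D(Z)={1,3,4,5} D(U)={1,2,3,4,5}: Z {1,3,4,5}->{1,3,4}; U {1,2,3,4,5}->{2,3,4,5}
Constraint 2 (V < U) on D(V)={1,2,3,4,5} D(U)={2,3,4,5}: V {1,2,3,4,5}->{1,2,3,4}
Constraint 3 (Z != V) on D(Z)={1,3,4} D(V)={1,2,3,4}: no change
So after constraint 3: D(V) = {1,2,3,4}

Answer: {1,2,3,4}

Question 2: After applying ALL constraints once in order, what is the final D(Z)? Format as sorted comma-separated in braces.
Answer: {1,3,4}

Derivation:
Constraint 1 (Z < U) on D(Z)={1,3,4,5} D(U)={1,2,3,4,5}: Z {1,3,4,5}->{1,3,4}; U {1,2,3,4,5}->{2,3,4,5}
Constraint 2 (V < U) on D(V)={1,2,3,4,5} D(U)={2,3,4,5}: V {1,2,3,4,5}->{1,2,3,4}
Constraint 3 (Z != V) on D(Z)={1,3,4} D(V)={1,2,3,4}: no change
So after all 3 constraints: D(Z) = {1,3,4}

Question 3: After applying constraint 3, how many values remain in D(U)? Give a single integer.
Answer: 4

Derivation:
Constraint 1 (Z < U) on D(Z)={1,3,4,5} D(U)={1,2,3,4,5}: Z {1,3,4,5}->{1,3,4}; U {1,2,3,4,5}->{2,3,4,5}
Constraint 2 (V < U) on D(V)={1,2,3,4,5} D(U)={2,3,4,5}: V {1,2,3,4,5}->{1,2,3,4}
Constraint 3 (Z != V) on D(Z)={1,3,4} D(V)={1,2,3,4}: no change
So after constraint 3: D(U)={2,3,4,5}, size = 4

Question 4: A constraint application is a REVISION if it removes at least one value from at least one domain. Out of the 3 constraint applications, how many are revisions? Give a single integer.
Constraint 1 (Z < U) on D(Z)={1,3,4,5} D(U)={1,2,3,4,5}: Z {1,3,4,5}->{1,3,4}; U {1,2,3,4,5}->{2,3,4,5} => REVISION
Constraint 2 (V < U) on D(V)={1,2,3,4,5} D(U)={2,3,4,5}: V {1,2,3,4,5}->{1,2,3,4} => REVISION
Constraint 3 (Z != V) on D(Z)={1,3,4} D(V)={1,2,3,4}: no change => not a revision
Total revisions = 2

Answer: 2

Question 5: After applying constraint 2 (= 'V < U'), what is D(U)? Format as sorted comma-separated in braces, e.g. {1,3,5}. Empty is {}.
Constraint 1 (Z < U) on D(Z)={1,3,4,5} D(U)={1,2,3,4,5}: Z {1,3,4,5}->{1,3,4}; U {1,2,3,4,5}->{2,3,4,5}
Constraint 2 (V < U) on D(V)={1,2,3,4,5} D(U)={2,3,4,5}: V {1,2,3,4,5}->{1,2,3,4}
So after constraint 2: D(U) = {2,3,4,5}

Answer: {2,3,4,5}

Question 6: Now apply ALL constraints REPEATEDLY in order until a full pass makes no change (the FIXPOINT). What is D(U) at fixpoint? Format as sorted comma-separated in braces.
Answer: {2,3,4,5}

Derivation:
pass 0 (initial): D(U)={1,2,3,4,5}
pass 1: U {1,2,3,4,5}->{2,3,4,5}; V {1,2,3,4,5}->{1,2,3,4}; Z {1,3,4,5}->{1,3,4}
pass 2: no change
Fixpoint after 2 passes: D(U) = {2,3,4,5}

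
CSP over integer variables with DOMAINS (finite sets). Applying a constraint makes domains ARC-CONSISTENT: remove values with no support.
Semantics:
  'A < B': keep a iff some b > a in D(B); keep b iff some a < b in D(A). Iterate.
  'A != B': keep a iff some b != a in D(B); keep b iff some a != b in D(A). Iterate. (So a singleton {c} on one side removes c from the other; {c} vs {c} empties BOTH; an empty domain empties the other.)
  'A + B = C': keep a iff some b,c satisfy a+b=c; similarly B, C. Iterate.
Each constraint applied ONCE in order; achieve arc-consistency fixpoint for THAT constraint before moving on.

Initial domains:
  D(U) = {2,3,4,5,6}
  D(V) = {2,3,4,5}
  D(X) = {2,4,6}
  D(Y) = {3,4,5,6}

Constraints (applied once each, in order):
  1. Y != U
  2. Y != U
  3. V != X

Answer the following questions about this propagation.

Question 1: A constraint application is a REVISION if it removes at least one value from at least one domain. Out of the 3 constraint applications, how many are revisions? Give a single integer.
Constraint 1 (Y != U) on D(Y)={3,4,5,6} D(U)={2,3,4,5,6}: no change => not a revision
Constraint 2 (Y != U) on D(Y)={3,4,5,6} D(U)={2,3,4,5,6}: no change => not a revision
Constraint 3 (V != X) on D(V)={2,3,4,5} D(X)={2,4,6}: no change => not a revision
Total revisions = 0

Answer: 0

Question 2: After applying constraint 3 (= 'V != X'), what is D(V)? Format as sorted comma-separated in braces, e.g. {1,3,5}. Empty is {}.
Answer: {2,3,4,5}

Derivation:
Constraint 1 (Y != U) on D(Y)={3,4,5,6} D(U)={2,3,4,5,6}: no change
Constraint 2 (Y != U) on D(Y)={3,4,5,6} D(U)={2,3,4,5,6}: no change
Constraint 3 (V != X) on D(V)={2,3,4,5} D(X)={2,4,6}: no change
So after constraint 3: D(V) = {2,3,4,5}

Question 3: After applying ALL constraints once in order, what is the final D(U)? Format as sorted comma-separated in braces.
Constraint 1 (Y != U) on D(Y)={3,4,5,6} D(U)={2,3,4,5,6}: no change
Constraint 2 (Y != U) on D(Y)={3,4,5,6} D(U)={2,3,4,5,6}: no change
Constraint 3 (V != X) on D(V)={2,3,4,5} D(X)={2,4,6}: no change
So after all 3 constraints: D(U) = {2,3,4,5,6}

Answer: {2,3,4,5,6}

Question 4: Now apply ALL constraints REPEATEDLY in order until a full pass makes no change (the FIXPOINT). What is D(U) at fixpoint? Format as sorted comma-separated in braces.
Answer: {2,3,4,5,6}

Derivation:
pass 0 (initial): D(U)={2,3,4,5,6}
pass 1: no change
Fixpoint after 1 passes: D(U) = {2,3,4,5,6}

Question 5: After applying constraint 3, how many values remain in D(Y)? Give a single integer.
Constraint 1 (Y != U) on D(Y)={3,4,5,6} D(U)={2,3,4,5,6}: no change
Constraint 2 (Y != U) on D(Y)={3,4,5,6} D(U)={2,3,4,5,6}: no change
Constraint 3 (V != X) on D(V)={2,3,4,5} D(X)={2,4,6}: no change
So after constraint 3: D(Y)={3,4,5,6}, size = 4

Answer: 4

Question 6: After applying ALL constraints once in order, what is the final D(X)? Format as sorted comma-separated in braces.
Constraint 1 (Y != U) on D(Y)={3,4,5,6} D(U)={2,3,4,5,6}: no change
Constraint 2 (Y != U) on D(Y)={3,4,5,6} D(U)={2,3,4,5,6}: no change
Constraint 3 (V != X) on D(V)={2,3,4,5} D(X)={2,4,6}: no change
So after all 3 constraints: D(X) = {2,4,6}

Answer: {2,4,6}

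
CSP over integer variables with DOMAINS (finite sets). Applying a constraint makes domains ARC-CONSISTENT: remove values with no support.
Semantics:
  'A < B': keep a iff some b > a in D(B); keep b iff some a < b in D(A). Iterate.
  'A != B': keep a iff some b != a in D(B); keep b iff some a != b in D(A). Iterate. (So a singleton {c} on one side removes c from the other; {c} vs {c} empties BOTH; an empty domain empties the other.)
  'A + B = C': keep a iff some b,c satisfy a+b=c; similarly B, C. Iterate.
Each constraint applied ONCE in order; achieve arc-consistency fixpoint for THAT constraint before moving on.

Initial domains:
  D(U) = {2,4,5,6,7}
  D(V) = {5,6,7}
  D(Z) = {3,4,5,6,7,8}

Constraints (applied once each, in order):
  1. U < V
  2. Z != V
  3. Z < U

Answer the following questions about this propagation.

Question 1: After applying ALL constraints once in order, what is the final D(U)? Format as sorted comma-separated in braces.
Constraint 1 (U < V) on D(U)={2,4,5,6,7} D(V)={5,6,7}: U {2,4,5,6,7}->{2,4,5,6}
Constraint 2 (Z != V) on D(Z)={3,4,5,6,7,8} D(V)={5,6,7}: no change
Constraint 3 (Z < U) on D(Z)={3,4,5,6,7,8} D(U)={2,4,5,6}: Z {3,4,5,6,7,8}->{3,4,5}; U {2,4,5,6}->{4,5,6}
So after all 3 constraints: D(U) = {4,5,6}

Answer: {4,5,6}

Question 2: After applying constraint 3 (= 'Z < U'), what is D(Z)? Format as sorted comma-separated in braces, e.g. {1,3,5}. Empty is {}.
Answer: {3,4,5}

Derivation:
Constraint 1 (U < V) on D(U)={2,4,5,6,7} D(V)={5,6,7}: U {2,4,5,6,7}->{2,4,5,6}
Constraint 2 (Z != V) on D(Z)={3,4,5,6,7,8} D(V)={5,6,7}: no change
Constraint 3 (Z < U) on D(Z)={3,4,5,6,7,8} D(U)={2,4,5,6}: Z {3,4,5,6,7,8}->{3,4,5}; U {2,4,5,6}->{4,5,6}
So after constraint 3: D(Z) = {3,4,5}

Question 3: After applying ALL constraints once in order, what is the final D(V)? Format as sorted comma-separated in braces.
Constraint 1 (U < V) on D(U)={2,4,5,6,7} D(V)={5,6,7}: U {2,4,5,6,7}->{2,4,5,6}
Constraint 2 (Z != V) on D(Z)={3,4,5,6,7,8} D(V)={5,6,7}: no change
Constraint 3 (Z < U) on D(Z)={3,4,5,6,7,8} D(U)={2,4,5,6}: Z {3,4,5,6,7,8}->{3,4,5}; U {2,4,5,6}->{4,5,6}
So after all 3 constraints: D(V) = {5,6,7}

Answer: {5,6,7}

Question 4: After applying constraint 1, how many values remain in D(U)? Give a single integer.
Constraint 1 (U < V) on D(U)={2,4,5,6,7} D(V)={5,6,7}: U {2,4,5,6,7}->{2,4,5,6}
So after constraint 1: D(U)={2,4,5,6}, size = 4

Answer: 4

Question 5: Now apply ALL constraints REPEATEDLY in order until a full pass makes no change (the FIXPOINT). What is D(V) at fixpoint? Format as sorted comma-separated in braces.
Answer: {5,6,7}

Derivation:
pass 0 (initial): D(V)={5,6,7}
pass 1: U {2,4,5,6,7}->{4,5,6}; Z {3,4,5,6,7,8}->{3,4,5}
pass 2: no change
Fixpoint after 2 passes: D(V) = {5,6,7}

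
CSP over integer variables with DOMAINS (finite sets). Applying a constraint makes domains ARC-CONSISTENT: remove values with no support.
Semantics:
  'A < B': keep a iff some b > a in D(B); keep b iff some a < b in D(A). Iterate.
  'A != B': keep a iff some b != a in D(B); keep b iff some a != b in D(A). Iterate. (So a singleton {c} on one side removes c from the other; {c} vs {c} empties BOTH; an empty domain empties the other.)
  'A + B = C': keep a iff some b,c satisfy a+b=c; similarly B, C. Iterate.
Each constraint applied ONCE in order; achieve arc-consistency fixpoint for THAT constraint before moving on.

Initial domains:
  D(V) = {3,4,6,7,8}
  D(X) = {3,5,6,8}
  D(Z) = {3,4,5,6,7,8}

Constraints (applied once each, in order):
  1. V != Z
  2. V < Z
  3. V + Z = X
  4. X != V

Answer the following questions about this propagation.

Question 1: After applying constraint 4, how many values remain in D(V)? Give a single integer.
Answer: 2

Derivation:
Constraint 1 (V != Z) on D(V)={3,4,6,7,8} D(Z)={3,4,5,6,7,8}: no change
Constraint 2 (V < Z) on D(V)={3,4,6,7,8} D(Z)={3,4,5,6,7,8}: V {3,4,6,7,8}->{3,4,6,7}; Z {3,4,5,6,7,8}->{4,5,6,7,8}
Constraint 3 (V + Z = X) on D(V)={3,4,6,7} D(Z)={4,5,6,7,8} D(X)={3,5,6,8}: V {3,4,6,7}->{3,4}; Z {4,5,6,7,8}->{4,5}; X {3,5,6,8}->{8}
Constraint 4 (X != V) on D(X)={8} D(V)={3,4}: no change
So after constraint 4: D(V)={3,4}, size = 2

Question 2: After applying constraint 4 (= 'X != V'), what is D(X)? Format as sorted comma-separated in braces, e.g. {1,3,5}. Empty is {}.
Constraint 1 (V != Z) on D(V)={3,4,6,7,8} D(Z)={3,4,5,6,7,8}: no change
Constraint 2 (V < Z) on D(V)={3,4,6,7,8} D(Z)={3,4,5,6,7,8}: V {3,4,6,7,8}->{3,4,6,7}; Z {3,4,5,6,7,8}->{4,5,6,7,8}
Constraint 3 (V + Z = X) on D(V)={3,4,6,7} D(Z)={4,5,6,7,8} D(X)={3,5,6,8}: V {3,4,6,7}->{3,4}; Z {4,5,6,7,8}->{4,5}; X {3,5,6,8}->{8}
Constraint 4 (X != V) on D(X)={8} D(V)={3,4}: no change
So after constraint 4: D(X) = {8}

Answer: {8}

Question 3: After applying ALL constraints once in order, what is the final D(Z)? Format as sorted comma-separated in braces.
Constraint 1 (V != Z) on D(V)={3,4,6,7,8} D(Z)={3,4,5,6,7,8}: no change
Constraint 2 (V < Z) on D(V)={3,4,6,7,8} D(Z)={3,4,5,6,7,8}: V {3,4,6,7,8}->{3,4,6,7}; Z {3,4,5,6,7,8}->{4,5,6,7,8}
Constraint 3 (V + Z = X) on D(V)={3,4,6,7} D(Z)={4,5,6,7,8} D(X)={3,5,6,8}: V {3,4,6,7}->{3,4}; Z {4,5,6,7,8}->{4,5}; X {3,5,6,8}->{8}
Constraint 4 (X != V) on D(X)={8} D(V)={3,4}: no change
So after all 4 constraints: D(Z) = {4,5}

Answer: {4,5}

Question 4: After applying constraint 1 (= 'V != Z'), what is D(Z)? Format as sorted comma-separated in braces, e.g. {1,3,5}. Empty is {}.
Constraint 1 (V != Z) on D(V)={3,4,6,7,8} D(Z)={3,4,5,6,7,8}: no change
So after constraint 1: D(Z) = {3,4,5,6,7,8}

Answer: {3,4,5,6,7,8}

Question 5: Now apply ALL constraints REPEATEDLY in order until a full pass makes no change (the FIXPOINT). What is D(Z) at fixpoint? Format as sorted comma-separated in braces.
Answer: {4,5}

Derivation:
pass 0 (initial): D(Z)={3,4,5,6,7,8}
pass 1: V {3,4,6,7,8}->{3,4}; X {3,5,6,8}->{8}; Z {3,4,5,6,7,8}->{4,5}
pass 2: no change
Fixpoint after 2 passes: D(Z) = {4,5}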